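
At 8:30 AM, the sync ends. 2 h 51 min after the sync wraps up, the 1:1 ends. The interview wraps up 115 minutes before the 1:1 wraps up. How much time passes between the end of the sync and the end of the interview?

The 1:1 ends at 8:30 AM + 171 min = 11:21 AM.
The interview ends at 11:21 AM − 115 min = 9:26 AM.
From 8:30 AM to 9:26 AM is 56 minutes.

56 minutes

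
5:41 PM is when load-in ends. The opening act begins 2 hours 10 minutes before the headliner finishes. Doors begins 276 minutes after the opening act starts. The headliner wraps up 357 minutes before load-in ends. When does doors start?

The headliner ends at 5:41 PM − 357 min = 11:44 AM.
The opening act starts at 11:44 AM − 130 min = 9:34 AM.
Doors starts at 9:34 AM + 276 min = 2:10 PM.

2:10 PM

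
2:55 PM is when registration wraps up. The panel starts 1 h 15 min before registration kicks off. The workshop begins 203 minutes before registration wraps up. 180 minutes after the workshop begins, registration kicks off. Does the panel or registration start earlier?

The workshop starts at 2:55 PM − 203 min = 11:32 AM.
Registration starts at 11:32 AM + 180 min = 2:32 PM.
The panel starts at 2:32 PM − 75 min = 1:17 PM.
The panel starts at 1:17 PM and registration starts at 2:32 PM, so the panel is first.

the panel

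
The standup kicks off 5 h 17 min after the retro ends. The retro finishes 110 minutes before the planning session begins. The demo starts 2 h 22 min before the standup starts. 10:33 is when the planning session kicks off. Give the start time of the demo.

The retro ends at 10:33 − 110 min = 08:43.
The standup starts at 08:43 + 317 min = 14:00.
The demo starts at 14:00 − 142 min = 11:38.

11:38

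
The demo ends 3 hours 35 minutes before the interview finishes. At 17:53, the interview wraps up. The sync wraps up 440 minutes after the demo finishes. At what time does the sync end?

The demo ends at 17:53 − 215 min = 14:18.
The sync ends at 14:18 + 440 min = 21:38.

21:38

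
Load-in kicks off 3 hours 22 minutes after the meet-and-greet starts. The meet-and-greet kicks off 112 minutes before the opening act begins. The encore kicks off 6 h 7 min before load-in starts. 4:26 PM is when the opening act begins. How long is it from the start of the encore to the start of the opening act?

277 minutes

The meet-and-greet starts at 4:26 PM − 112 min = 2:34 PM.
Load-in starts at 2:34 PM + 202 min = 5:56 PM.
The encore starts at 5:56 PM − 367 min = 11:49 AM.
From 11:49 AM to 4:26 PM is 277 minutes.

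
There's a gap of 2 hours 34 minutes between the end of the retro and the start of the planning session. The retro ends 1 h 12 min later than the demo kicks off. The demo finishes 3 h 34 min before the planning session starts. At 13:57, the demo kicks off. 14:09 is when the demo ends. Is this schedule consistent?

The retro ends at 13:57 + 72 min = 15:09.
The planning session starts at 15:09 + 154 min = 17:43.
The demo ends at 17:43 − 214 min = 14:09.
That matches the stated 14:09, so the schedule is consistent.

Yes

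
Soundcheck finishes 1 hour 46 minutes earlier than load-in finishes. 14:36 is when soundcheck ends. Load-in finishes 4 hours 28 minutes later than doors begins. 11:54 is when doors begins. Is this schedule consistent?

Yes

Load-in ends at 11:54 + 268 min = 16:22.
Soundcheck ends at 16:22 − 106 min = 14:36.
That matches the stated 14:36, so the schedule is consistent.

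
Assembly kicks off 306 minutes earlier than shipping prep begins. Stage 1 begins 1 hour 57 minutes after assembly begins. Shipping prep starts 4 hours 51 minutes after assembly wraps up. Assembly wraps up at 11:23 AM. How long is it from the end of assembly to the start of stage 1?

Shipping prep starts at 11:23 AM + 291 min = 4:14 PM.
Assembly starts at 4:14 PM − 306 min = 11:08 AM.
Stage 1 starts at 11:08 AM + 117 min = 1:05 PM.
From 11:23 AM to 1:05 PM is 1 h 42 min.

1 h 42 min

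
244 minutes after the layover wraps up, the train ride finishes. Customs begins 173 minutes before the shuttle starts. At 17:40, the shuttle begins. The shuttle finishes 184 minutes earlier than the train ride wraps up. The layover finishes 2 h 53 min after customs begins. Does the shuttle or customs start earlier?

Customs starts at 17:40 − 173 min = 14:47.
The shuttle starts at 17:40 and customs starts at 14:47, so customs is first.

customs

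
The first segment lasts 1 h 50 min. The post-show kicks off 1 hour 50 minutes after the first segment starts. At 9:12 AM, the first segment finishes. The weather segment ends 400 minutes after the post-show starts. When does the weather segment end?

3:52 PM

The first segment starts at 9:12 AM − 110 min = 7:22 AM.
The post-show starts at 7:22 AM + 110 min = 9:12 AM.
The weather segment ends at 9:12 AM + 400 min = 3:52 PM.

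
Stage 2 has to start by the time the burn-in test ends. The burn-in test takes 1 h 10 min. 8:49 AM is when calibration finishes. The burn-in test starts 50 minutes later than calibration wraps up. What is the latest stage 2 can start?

The burn-in test starts at 8:49 AM + 50 min = 9:39 AM.
The burn-in test ends at 9:39 AM + 70 min = 10:49 AM.
Stage 2 is bounded by the burn-in test, so the latest it can start is 10:49 AM.

10:49 AM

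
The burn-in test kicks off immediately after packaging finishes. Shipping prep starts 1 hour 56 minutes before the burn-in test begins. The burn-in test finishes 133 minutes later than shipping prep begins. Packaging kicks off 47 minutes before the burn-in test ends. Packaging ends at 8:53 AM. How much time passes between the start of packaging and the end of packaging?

half an hour

The burn-in test starts at 8:53 AM.
Shipping prep starts at 8:53 AM − 116 min = 6:57 AM.
The burn-in test ends at 6:57 AM + 133 min = 9:10 AM.
Packaging starts at 9:10 AM − 47 min = 8:23 AM.
From 8:23 AM to 8:53 AM is half an hour.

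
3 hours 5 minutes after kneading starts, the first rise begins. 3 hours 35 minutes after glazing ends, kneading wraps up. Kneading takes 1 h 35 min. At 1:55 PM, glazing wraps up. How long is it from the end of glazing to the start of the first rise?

305 minutes

Kneading ends at 1:55 PM + 215 min = 5:30 PM.
Kneading starts at 5:30 PM − 95 min = 3:55 PM.
The first rise starts at 3:55 PM + 185 min = 7:00 PM.
From 1:55 PM to 7:00 PM is 305 minutes.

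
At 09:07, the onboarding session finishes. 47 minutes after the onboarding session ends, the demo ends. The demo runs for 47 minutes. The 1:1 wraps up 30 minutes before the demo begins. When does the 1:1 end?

The demo ends at 09:07 + 47 min = 09:54.
The demo starts at 09:54 − 47 min = 09:07.
The 1:1 ends at 09:07 − 30 min = 08:37.

08:37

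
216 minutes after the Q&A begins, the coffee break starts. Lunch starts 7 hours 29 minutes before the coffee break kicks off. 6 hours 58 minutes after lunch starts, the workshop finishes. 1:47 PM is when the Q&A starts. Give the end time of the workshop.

The coffee break starts at 1:47 PM + 216 min = 5:23 PM.
Lunch starts at 5:23 PM − 449 min = 9:54 AM.
The workshop ends at 9:54 AM + 418 min = 4:52 PM.

4:52 PM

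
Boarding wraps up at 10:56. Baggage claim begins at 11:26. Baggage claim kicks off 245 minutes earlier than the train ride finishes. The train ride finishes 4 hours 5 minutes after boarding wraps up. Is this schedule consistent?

The train ride ends at 10:56 + 245 min = 15:01.
Baggage claim starts at 15:01 − 245 min = 10:56.
But baggage claim is also said to start at 11:26 — a 30-minute conflict.

No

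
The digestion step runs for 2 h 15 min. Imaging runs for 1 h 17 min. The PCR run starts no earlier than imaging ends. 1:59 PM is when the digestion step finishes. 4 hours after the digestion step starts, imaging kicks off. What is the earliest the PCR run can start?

5:01 PM

The digestion step starts at 1:59 PM − 135 min = 11:44 AM.
Imaging starts at 11:44 AM + 240 min = 3:44 PM.
Imaging ends at 3:44 PM + 77 min = 5:01 PM.
The PCR run is bounded by imaging, so the earliest it can start is 5:01 PM.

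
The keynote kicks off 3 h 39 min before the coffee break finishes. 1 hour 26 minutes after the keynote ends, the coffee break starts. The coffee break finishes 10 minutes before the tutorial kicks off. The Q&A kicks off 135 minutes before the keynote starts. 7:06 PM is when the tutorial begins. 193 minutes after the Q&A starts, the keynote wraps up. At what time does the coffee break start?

The coffee break ends at 7:06 PM − 10 min = 6:56 PM.
The keynote starts at 6:56 PM − 219 min = 3:17 PM.
The Q&A starts at 3:17 PM − 135 min = 1:02 PM.
The keynote ends at 1:02 PM + 193 min = 4:15 PM.
The coffee break starts at 4:15 PM + 86 min = 5:41 PM.

5:41 PM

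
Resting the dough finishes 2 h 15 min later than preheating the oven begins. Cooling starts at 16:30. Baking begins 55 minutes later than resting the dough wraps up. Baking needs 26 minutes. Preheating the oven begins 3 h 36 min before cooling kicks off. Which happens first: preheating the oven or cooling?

preheating the oven

Preheating the oven starts at 16:30 − 216 min = 12:54.
Preheating the oven starts at 12:54 and cooling starts at 16:30, so preheating the oven is first.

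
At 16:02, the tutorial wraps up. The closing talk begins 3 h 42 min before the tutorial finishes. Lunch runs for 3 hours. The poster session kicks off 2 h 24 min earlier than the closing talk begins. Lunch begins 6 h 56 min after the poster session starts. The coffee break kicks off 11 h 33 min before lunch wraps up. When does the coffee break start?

08:19

The closing talk starts at 16:02 − 222 min = 12:20.
The poster session starts at 12:20 − 144 min = 09:56.
Lunch starts at 09:56 + 416 min = 16:52.
Lunch ends at 16:52 + 180 min = 19:52.
The coffee break starts at 19:52 − 693 min = 08:19.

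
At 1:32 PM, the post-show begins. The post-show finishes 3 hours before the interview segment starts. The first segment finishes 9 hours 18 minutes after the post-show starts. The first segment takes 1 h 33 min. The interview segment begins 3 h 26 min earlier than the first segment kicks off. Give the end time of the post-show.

The first segment ends at 1:32 PM + 558 min = 10:50 PM.
The first segment starts at 10:50 PM − 93 min = 9:17 PM.
The interview segment starts at 9:17 PM − 206 min = 5:51 PM.
The post-show ends at 5:51 PM − 180 min = 2:51 PM.

2:51 PM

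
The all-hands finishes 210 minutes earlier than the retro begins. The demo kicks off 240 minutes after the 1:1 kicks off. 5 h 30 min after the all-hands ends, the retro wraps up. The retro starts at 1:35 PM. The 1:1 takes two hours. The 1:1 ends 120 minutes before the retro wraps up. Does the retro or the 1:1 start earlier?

the 1:1

The all-hands ends at 1:35 PM − 210 min = 10:05 AM.
The retro ends at 10:05 AM + 330 min = 3:35 PM.
The 1:1 ends at 3:35 PM − 120 min = 1:35 PM.
The 1:1 starts at 1:35 PM − 120 min = 11:35 AM.
The retro starts at 1:35 PM and the 1:1 starts at 11:35 AM, so the 1:1 is first.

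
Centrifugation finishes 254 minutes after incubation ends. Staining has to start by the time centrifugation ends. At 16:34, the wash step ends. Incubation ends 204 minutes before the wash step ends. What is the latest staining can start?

Incubation ends at 16:34 − 204 min = 13:10.
Centrifugation ends at 13:10 + 254 min = 17:24.
Staining is bounded by centrifugation, so the latest it can start is 17:24.

17:24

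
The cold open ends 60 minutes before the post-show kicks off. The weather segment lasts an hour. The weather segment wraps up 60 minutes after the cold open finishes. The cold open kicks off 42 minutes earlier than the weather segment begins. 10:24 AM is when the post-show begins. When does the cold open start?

8:42 AM

The cold open ends at 10:24 AM − 60 min = 9:24 AM.
The weather segment ends at 9:24 AM + 60 min = 10:24 AM.
The weather segment starts at 10:24 AM − 60 min = 9:24 AM.
The cold open starts at 9:24 AM − 42 min = 8:42 AM.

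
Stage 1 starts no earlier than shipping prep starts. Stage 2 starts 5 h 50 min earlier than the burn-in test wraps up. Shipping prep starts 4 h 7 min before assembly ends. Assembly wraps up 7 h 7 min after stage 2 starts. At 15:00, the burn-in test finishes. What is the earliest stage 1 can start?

12:10

Stage 2 starts at 15:00 − 350 min = 09:10.
Assembly ends at 09:10 + 427 min = 16:17.
Shipping prep starts at 16:17 − 247 min = 12:10.
Stage 1 is bounded by shipping prep, so the earliest it can start is 12:10.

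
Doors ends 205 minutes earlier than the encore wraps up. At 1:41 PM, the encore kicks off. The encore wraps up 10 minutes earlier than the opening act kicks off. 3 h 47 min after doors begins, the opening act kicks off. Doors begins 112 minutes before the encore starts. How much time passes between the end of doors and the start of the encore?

Doors starts at 1:41 PM − 112 min = 11:49 AM.
The opening act starts at 11:49 AM + 227 min = 3:36 PM.
The encore ends at 3:36 PM − 10 min = 3:26 PM.
Doors ends at 3:26 PM − 205 min = 12:01 PM.
From 12:01 PM to 1:41 PM is 1 hour 40 minutes.

1 hour 40 minutes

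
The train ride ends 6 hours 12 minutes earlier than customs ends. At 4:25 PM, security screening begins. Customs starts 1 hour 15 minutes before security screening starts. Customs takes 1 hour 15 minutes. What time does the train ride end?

Customs starts at 4:25 PM − 75 min = 3:10 PM.
Customs ends at 3:10 PM + 75 min = 4:25 PM.
The train ride ends at 4:25 PM − 372 min = 10:13 AM.

10:13 AM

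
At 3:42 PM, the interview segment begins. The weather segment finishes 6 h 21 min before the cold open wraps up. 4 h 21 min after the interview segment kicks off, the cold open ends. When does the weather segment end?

1:42 PM

The cold open ends at 3:42 PM + 261 min = 8:03 PM.
The weather segment ends at 8:03 PM − 381 min = 1:42 PM.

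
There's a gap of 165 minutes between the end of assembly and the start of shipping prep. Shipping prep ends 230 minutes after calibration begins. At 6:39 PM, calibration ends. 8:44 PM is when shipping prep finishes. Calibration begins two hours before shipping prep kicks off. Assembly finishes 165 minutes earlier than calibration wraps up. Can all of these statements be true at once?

Assembly ends at 6:39 PM − 165 min = 3:54 PM.
Shipping prep starts at 3:54 PM + 165 min = 6:39 PM.
Calibration starts at 6:39 PM − 120 min = 4:39 PM.
Shipping prep ends at 4:39 PM + 230 min = 8:29 PM.
But shipping prep is also said to end at 8:44 PM — a 15-minute conflict.

No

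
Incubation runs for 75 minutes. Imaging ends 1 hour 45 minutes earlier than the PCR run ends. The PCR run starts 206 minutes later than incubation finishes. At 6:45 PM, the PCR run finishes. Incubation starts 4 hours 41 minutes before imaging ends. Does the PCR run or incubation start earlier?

Imaging ends at 6:45 PM − 105 min = 5:00 PM.
Incubation starts at 5:00 PM − 281 min = 12:19 PM.
Incubation ends at 12:19 PM + 75 min = 1:34 PM.
The PCR run starts at 1:34 PM + 206 min = 5:00 PM.
The PCR run starts at 5:00 PM and incubation starts at 12:19 PM, so incubation is first.

incubation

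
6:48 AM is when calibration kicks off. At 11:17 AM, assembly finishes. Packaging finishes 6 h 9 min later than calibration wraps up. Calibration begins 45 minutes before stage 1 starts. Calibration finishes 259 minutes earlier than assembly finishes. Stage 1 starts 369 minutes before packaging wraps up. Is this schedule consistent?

No

Calibration ends at 11:17 AM − 259 min = 6:58 AM.
Packaging ends at 6:58 AM + 369 min = 1:07 PM.
Stage 1 starts at 1:07 PM − 369 min = 6:58 AM.
Calibration starts at 6:58 AM − 45 min = 6:13 AM.
But calibration is also said to start at 6:48 AM — a 35-minute conflict.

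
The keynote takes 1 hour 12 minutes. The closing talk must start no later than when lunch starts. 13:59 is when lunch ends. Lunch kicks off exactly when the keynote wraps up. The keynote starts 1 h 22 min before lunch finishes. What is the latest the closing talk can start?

13:49

The keynote starts at 13:59 − 82 min = 12:37.
The keynote ends at 12:37 + 72 min = 13:49.
So lunch starts at 13:49.
The closing talk is bounded by lunch, so the latest it can start is 13:49.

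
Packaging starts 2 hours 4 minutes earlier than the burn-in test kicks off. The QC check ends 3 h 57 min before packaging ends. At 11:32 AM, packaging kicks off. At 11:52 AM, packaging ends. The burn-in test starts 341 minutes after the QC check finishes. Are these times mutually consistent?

The QC check ends at 11:52 AM − 237 min = 7:55 AM.
The burn-in test starts at 7:55 AM + 341 min = 1:36 PM.
Packaging starts at 1:36 PM − 124 min = 11:32 AM.
That matches the stated 11:32 AM, so the schedule is consistent.

Yes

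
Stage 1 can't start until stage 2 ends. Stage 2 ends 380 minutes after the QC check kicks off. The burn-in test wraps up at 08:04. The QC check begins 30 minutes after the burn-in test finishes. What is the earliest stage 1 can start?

14:54

The QC check starts at 08:04 + 30 min = 08:34.
Stage 2 ends at 08:34 + 380 min = 14:54.
Stage 1 is bounded by stage 2, so the earliest it can start is 14:54.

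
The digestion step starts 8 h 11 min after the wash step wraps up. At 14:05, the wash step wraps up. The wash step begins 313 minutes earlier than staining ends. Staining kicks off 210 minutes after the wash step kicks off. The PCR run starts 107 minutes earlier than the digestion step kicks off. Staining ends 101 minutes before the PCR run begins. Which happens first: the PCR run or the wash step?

the wash step

The digestion step starts at 14:05 + 491 min = 22:16.
The PCR run starts at 22:16 − 107 min = 20:29.
Staining ends at 20:29 − 101 min = 18:48.
The wash step starts at 18:48 − 313 min = 13:35.
The PCR run starts at 20:29 and the wash step starts at 13:35, so the wash step is first.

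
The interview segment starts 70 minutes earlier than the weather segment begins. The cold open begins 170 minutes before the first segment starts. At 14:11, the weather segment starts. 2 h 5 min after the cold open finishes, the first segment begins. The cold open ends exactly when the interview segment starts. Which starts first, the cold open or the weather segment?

The interview segment starts at 14:11 − 70 min = 13:01.
So the cold open ends at 13:01.
The first segment starts at 13:01 + 125 min = 15:06.
The cold open starts at 15:06 − 170 min = 12:16.
The cold open starts at 12:16 and the weather segment starts at 14:11, so the cold open is first.

the cold open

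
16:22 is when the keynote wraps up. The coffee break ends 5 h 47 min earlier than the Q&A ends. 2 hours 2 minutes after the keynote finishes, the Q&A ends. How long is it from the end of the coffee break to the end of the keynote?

The Q&A ends at 16:22 + 122 min = 18:24.
The coffee break ends at 18:24 − 347 min = 12:37.
From 12:37 to 16:22 is 3 hours 45 minutes.

3 hours 45 minutes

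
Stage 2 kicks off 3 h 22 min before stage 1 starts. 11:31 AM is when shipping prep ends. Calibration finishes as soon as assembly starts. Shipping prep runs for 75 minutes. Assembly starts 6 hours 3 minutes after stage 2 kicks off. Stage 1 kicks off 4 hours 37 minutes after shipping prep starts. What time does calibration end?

5:34 PM

Shipping prep starts at 11:31 AM − 75 min = 10:16 AM.
Stage 1 starts at 10:16 AM + 277 min = 2:53 PM.
Stage 2 starts at 2:53 PM − 202 min = 11:31 AM.
Assembly starts at 11:31 AM + 363 min = 5:34 PM.
So calibration ends at 5:34 PM.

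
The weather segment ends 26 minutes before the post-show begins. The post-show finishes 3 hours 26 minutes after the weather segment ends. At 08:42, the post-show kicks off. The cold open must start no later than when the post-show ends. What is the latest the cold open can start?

The weather segment ends at 08:42 − 26 min = 08:16.
The post-show ends at 08:16 + 206 min = 11:42.
The cold open is bounded by the post-show, so the latest it can start is 11:42.

11:42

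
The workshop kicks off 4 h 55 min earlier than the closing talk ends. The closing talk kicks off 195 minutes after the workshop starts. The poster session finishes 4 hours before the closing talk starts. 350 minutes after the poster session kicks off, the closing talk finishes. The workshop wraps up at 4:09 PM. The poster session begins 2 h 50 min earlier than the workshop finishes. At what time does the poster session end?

The poster session starts at 4:09 PM − 170 min = 1:19 PM.
The closing talk ends at 1:19 PM + 350 min = 7:09 PM.
The workshop starts at 7:09 PM − 295 min = 2:14 PM.
The closing talk starts at 2:14 PM + 195 min = 5:29 PM.
The poster session ends at 5:29 PM − 240 min = 1:29 PM.

1:29 PM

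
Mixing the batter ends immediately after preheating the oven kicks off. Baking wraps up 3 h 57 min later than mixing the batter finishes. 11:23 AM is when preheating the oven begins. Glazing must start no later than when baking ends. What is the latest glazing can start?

Mixing the batter ends at 11:23 AM.
Baking ends at 11:23 AM + 237 min = 3:20 PM.
Glazing is bounded by baking, so the latest it can start is 3:20 PM.

3:20 PM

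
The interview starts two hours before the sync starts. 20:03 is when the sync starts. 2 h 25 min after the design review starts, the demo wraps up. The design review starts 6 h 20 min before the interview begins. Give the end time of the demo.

14:08

The interview starts at 20:03 − 120 min = 18:03.
The design review starts at 18:03 − 380 min = 11:43.
The demo ends at 11:43 + 145 min = 14:08.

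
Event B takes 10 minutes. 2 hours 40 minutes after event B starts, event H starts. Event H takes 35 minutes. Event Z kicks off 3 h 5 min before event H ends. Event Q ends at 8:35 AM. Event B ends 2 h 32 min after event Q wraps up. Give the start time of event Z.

Event B ends at 8:35 AM + 152 min = 11:07 AM.
Event B starts at 11:07 AM − 10 min = 10:57 AM.
Event H starts at 10:57 AM + 160 min = 1:37 PM.
Event H ends at 1:37 PM + 35 min = 2:12 PM.
Event Z starts at 2:12 PM − 185 min = 11:07 AM.

11:07 AM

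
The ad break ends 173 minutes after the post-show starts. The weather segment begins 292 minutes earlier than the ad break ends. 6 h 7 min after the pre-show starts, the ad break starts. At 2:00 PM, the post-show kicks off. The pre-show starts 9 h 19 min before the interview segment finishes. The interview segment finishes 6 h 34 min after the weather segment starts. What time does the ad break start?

3:23 PM

The ad break ends at 2:00 PM + 173 min = 4:53 PM.
The weather segment starts at 4:53 PM − 292 min = 12:01 PM.
The interview segment ends at 12:01 PM + 394 min = 6:35 PM.
The pre-show starts at 6:35 PM − 559 min = 9:16 AM.
The ad break starts at 9:16 AM + 367 min = 3:23 PM.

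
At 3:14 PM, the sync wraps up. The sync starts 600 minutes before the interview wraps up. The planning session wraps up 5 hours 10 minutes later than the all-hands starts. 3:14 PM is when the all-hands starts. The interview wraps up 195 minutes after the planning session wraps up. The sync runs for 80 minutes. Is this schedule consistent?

No

The planning session ends at 3:14 PM + 310 min = 8:24 PM.
The interview ends at 8:24 PM + 195 min = 11:39 PM.
The sync starts at 11:39 PM − 600 min = 1:39 PM.
The sync ends at 1:39 PM + 80 min = 2:59 PM.
But the sync is also said to end at 3:14 PM — a 15-minute conflict.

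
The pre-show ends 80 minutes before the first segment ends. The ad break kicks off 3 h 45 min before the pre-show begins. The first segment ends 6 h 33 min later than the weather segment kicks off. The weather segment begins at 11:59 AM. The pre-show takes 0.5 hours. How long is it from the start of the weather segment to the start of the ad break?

The first segment ends at 11:59 AM + 393 min = 6:32 PM.
The pre-show ends at 6:32 PM − 80 min = 5:12 PM.
The pre-show starts at 5:12 PM − 30 min = 4:42 PM.
The ad break starts at 4:42 PM − 225 min = 12:57 PM.
From 11:59 AM to 12:57 PM is 58 minutes.

58 minutes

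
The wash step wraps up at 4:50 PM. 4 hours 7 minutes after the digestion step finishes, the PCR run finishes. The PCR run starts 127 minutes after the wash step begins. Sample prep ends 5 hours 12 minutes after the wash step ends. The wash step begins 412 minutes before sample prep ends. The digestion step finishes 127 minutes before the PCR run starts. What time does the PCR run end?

7:17 PM

Sample prep ends at 4:50 PM + 312 min = 10:02 PM.
The wash step starts at 10:02 PM − 412 min = 3:10 PM.
The PCR run starts at 3:10 PM + 127 min = 5:17 PM.
The digestion step ends at 5:17 PM − 127 min = 3:10 PM.
The PCR run ends at 3:10 PM + 247 min = 7:17 PM.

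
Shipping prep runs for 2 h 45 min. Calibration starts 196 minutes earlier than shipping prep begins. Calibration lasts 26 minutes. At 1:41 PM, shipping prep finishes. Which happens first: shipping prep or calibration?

calibration

Shipping prep starts at 1:41 PM − 165 min = 10:56 AM.
Calibration starts at 10:56 AM − 196 min = 7:40 AM.
Shipping prep starts at 10:56 AM and calibration starts at 7:40 AM, so calibration is first.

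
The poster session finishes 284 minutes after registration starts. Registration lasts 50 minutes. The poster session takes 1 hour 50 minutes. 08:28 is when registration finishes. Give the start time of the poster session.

10:32

Registration starts at 08:28 − 50 min = 07:38.
The poster session ends at 07:38 + 284 min = 12:22.
The poster session starts at 12:22 − 110 min = 10:32.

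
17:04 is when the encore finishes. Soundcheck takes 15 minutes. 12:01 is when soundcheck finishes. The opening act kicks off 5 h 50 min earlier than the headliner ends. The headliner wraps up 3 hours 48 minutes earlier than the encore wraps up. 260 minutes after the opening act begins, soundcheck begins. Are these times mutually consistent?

Yes

The headliner ends at 17:04 − 228 min = 13:16.
The opening act starts at 13:16 − 350 min = 07:26.
Soundcheck starts at 07:26 + 260 min = 11:46.
Soundcheck ends at 11:46 + 15 min = 12:01.
That matches the stated 12:01, so the schedule is consistent.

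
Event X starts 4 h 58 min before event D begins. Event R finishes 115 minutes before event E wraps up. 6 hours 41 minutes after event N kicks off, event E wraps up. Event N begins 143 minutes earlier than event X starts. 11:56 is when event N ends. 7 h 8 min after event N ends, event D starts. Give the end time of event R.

16:29

Event D starts at 11:56 + 428 min = 19:04.
Event X starts at 19:04 − 298 min = 14:06.
Event N starts at 14:06 − 143 min = 11:43.
Event E ends at 11:43 + 401 min = 18:24.
Event R ends at 18:24 − 115 min = 16:29.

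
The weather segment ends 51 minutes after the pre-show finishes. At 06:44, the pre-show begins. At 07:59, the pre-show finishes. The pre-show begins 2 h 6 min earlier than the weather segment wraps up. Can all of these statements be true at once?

The weather segment ends at 07:59 + 51 min = 08:50.
The pre-show starts at 08:50 − 126 min = 06:44.
That matches the stated 06:44, so the schedule is consistent.

Yes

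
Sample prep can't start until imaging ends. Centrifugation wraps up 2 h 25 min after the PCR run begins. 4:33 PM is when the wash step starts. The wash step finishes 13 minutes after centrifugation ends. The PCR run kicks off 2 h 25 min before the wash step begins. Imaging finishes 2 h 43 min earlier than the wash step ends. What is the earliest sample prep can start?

The PCR run starts at 4:33 PM − 145 min = 2:08 PM.
Centrifugation ends at 2:08 PM + 145 min = 4:33 PM.
The wash step ends at 4:33 PM + 13 min = 4:46 PM.
Imaging ends at 4:46 PM − 163 min = 2:03 PM.
Sample prep is bounded by imaging, so the earliest it can start is 2:03 PM.

2:03 PM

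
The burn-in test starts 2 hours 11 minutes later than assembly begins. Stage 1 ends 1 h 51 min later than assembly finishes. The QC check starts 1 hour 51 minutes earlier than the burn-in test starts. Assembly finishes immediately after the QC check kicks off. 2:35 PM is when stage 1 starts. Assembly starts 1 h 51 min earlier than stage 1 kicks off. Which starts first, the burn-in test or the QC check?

the QC check

Assembly starts at 2:35 PM − 111 min = 12:44 PM.
The burn-in test starts at 12:44 PM + 131 min = 2:55 PM.
The QC check starts at 2:55 PM − 111 min = 1:04 PM.
The burn-in test starts at 2:55 PM and the QC check starts at 1:04 PM, so the QC check is first.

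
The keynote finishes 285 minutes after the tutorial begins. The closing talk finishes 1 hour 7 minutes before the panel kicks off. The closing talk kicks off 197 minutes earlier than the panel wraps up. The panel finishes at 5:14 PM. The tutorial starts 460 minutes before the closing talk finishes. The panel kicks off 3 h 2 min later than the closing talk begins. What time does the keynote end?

The closing talk starts at 5:14 PM − 197 min = 1:57 PM.
The panel starts at 1:57 PM + 182 min = 4:59 PM.
The closing talk ends at 4:59 PM − 67 min = 3:52 PM.
The tutorial starts at 3:52 PM − 460 min = 8:12 AM.
The keynote ends at 8:12 AM + 285 min = 12:57 PM.

12:57 PM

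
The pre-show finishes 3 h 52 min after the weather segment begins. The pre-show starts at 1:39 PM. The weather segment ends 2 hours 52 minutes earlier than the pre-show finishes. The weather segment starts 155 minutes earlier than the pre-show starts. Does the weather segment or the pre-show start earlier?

the weather segment

The weather segment starts at 1:39 PM − 155 min = 11:04 AM.
The weather segment starts at 11:04 AM and the pre-show starts at 1:39 PM, so the weather segment is first.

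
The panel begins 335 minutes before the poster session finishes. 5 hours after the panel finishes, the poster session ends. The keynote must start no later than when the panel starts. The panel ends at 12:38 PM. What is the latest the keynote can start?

12:03 PM

The poster session ends at 12:38 PM + 300 min = 5:38 PM.
The panel starts at 5:38 PM − 335 min = 12:03 PM.
The keynote is bounded by the panel, so the latest it can start is 12:03 PM.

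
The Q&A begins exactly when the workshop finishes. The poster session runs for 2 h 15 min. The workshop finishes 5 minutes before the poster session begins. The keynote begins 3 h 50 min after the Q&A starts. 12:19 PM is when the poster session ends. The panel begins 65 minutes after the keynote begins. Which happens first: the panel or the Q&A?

the Q&A

The poster session starts at 12:19 PM − 135 min = 10:04 AM.
The workshop ends at 10:04 AM − 5 min = 9:59 AM.
So the Q&A starts at 9:59 AM.
The keynote starts at 9:59 AM + 230 min = 1:49 PM.
The panel starts at 1:49 PM + 65 min = 2:54 PM.
The panel starts at 2:54 PM and the Q&A starts at 9:59 AM, so the Q&A is first.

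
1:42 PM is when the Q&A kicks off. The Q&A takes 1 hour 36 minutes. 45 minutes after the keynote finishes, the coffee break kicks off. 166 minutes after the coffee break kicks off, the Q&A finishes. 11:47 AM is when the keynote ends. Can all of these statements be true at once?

The coffee break starts at 11:47 AM + 45 min = 12:32 PM.
The Q&A ends at 12:32 PM + 166 min = 3:18 PM.
The Q&A starts at 3:18 PM − 96 min = 1:42 PM.
That matches the stated 1:42 PM, so the schedule is consistent.

Yes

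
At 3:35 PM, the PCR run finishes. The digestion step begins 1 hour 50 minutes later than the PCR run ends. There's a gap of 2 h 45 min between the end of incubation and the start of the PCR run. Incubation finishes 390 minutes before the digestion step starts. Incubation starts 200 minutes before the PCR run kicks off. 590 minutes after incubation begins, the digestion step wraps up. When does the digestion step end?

The digestion step starts at 3:35 PM + 110 min = 5:25 PM.
Incubation ends at 5:25 PM − 390 min = 10:55 AM.
The PCR run starts at 10:55 AM + 165 min = 1:40 PM.
Incubation starts at 1:40 PM − 200 min = 10:20 AM.
The digestion step ends at 10:20 AM + 590 min = 8:10 PM.

8:10 PM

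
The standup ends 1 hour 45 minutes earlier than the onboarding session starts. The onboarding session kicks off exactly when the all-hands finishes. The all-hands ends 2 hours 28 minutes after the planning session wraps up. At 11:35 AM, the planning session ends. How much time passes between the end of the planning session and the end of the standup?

The all-hands ends at 11:35 AM + 148 min = 2:03 PM.
So the onboarding session starts at 2:03 PM.
The standup ends at 2:03 PM − 105 min = 12:18 PM.
From 11:35 AM to 12:18 PM is 43 minutes.

43 minutes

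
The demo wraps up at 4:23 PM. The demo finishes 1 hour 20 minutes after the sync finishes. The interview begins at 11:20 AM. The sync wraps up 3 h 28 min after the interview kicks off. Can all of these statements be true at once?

The sync ends at 11:20 AM + 208 min = 2:48 PM.
The demo ends at 2:48 PM + 80 min = 4:08 PM.
But the demo is also said to end at 4:23 PM — a 15-minute conflict.

No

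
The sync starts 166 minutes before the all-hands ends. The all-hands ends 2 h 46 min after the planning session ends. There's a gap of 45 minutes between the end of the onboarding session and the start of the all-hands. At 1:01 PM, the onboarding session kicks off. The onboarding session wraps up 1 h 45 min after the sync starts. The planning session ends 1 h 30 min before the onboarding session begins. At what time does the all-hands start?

2:01 PM

The planning session ends at 1:01 PM − 90 min = 11:31 AM.
The all-hands ends at 11:31 AM + 166 min = 2:17 PM.
The sync starts at 2:17 PM − 166 min = 11:31 AM.
The onboarding session ends at 11:31 AM + 105 min = 1:16 PM.
The all-hands starts at 1:16 PM + 45 min = 2:01 PM.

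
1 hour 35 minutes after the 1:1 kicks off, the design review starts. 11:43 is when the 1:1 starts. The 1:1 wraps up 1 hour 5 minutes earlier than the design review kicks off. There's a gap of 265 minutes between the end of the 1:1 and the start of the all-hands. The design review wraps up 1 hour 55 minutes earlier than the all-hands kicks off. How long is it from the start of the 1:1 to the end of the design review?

The design review starts at 11:43 + 95 min = 13:18.
The 1:1 ends at 13:18 − 65 min = 12:13.
The all-hands starts at 12:13 + 265 min = 16:38.
The design review ends at 16:38 − 115 min = 14:43.
From 11:43 to 14:43 is 3 hours.

3 hours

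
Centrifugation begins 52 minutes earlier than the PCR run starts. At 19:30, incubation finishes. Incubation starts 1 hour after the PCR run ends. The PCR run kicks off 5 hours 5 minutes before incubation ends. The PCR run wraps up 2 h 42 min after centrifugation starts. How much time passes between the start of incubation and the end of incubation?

2 h 15 min

The PCR run starts at 19:30 − 305 min = 14:25.
Centrifugation starts at 14:25 − 52 min = 13:33.
The PCR run ends at 13:33 + 162 min = 16:15.
Incubation starts at 16:15 + 60 min = 17:15.
From 17:15 to 19:30 is 2 h 15 min.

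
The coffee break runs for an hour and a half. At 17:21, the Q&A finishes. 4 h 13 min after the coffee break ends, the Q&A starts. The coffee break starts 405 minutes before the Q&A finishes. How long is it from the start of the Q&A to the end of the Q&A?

The coffee break starts at 17:21 − 405 min = 10:36.
The coffee break ends at 10:36 + 90 min = 12:06.
The Q&A starts at 12:06 + 253 min = 16:19.
From 16:19 to 17:21 is 1 hour 2 minutes.

1 hour 2 minutes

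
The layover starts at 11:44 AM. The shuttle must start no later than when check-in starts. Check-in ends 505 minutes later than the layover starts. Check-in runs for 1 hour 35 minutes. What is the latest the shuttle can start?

6:34 PM

Check-in ends at 11:44 AM + 505 min = 8:09 PM.
Check-in starts at 8:09 PM − 95 min = 6:34 PM.
The shuttle is bounded by check-in, so the latest it can start is 6:34 PM.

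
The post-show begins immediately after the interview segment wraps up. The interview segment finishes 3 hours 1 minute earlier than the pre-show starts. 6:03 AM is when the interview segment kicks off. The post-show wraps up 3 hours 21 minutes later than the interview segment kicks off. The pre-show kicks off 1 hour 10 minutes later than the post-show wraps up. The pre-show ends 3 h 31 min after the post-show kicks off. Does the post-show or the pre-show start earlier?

The post-show ends at 6:03 AM + 201 min = 9:24 AM.
The pre-show starts at 9:24 AM + 70 min = 10:34 AM.
The interview segment ends at 10:34 AM − 181 min = 7:33 AM.
So the post-show starts at 7:33 AM.
The post-show starts at 7:33 AM and the pre-show starts at 10:34 AM, so the post-show is first.

the post-show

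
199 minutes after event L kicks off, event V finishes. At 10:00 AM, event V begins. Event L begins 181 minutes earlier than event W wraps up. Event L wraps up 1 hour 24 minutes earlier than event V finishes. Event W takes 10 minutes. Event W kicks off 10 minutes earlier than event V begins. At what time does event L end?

8:54 AM

Event W starts at 10:00 AM − 10 min = 9:50 AM.
Event W ends at 9:50 AM + 10 min = 10:00 AM.
Event L starts at 10:00 AM − 181 min = 6:59 AM.
Event V ends at 6:59 AM + 199 min = 10:18 AM.
Event L ends at 10:18 AM − 84 min = 8:54 AM.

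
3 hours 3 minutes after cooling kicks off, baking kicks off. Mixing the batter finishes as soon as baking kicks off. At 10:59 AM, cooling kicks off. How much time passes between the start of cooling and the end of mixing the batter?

183 minutes

Baking starts at 10:59 AM + 183 min = 2:02 PM.
So mixing the batter ends at 2:02 PM.
From 10:59 AM to 2:02 PM is 183 minutes.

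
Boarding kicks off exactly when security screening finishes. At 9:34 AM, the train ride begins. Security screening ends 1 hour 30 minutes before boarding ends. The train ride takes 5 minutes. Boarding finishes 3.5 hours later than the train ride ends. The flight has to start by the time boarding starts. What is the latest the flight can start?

11:39 AM

The train ride ends at 9:34 AM + 5 min = 9:39 AM.
Boarding ends at 9:39 AM + 210 min = 1:09 PM.
Security screening ends at 1:09 PM − 90 min = 11:39 AM.
So boarding starts at 11:39 AM.
The flight is bounded by boarding, so the latest it can start is 11:39 AM.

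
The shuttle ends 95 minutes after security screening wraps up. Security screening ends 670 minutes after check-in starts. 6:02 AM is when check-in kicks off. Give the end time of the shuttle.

Security screening ends at 6:02 AM + 670 min = 5:12 PM.
The shuttle ends at 5:12 PM + 95 min = 6:47 PM.

6:47 PM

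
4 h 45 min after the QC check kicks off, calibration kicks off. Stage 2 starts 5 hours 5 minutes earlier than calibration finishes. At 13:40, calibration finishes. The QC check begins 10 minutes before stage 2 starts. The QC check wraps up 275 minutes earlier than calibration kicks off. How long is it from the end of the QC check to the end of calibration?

5 h 5 min

Stage 2 starts at 13:40 − 305 min = 08:35.
The QC check starts at 08:35 − 10 min = 08:25.
Calibration starts at 08:25 + 285 min = 13:10.
The QC check ends at 13:10 − 275 min = 08:35.
From 08:35 to 13:40 is 5 h 5 min.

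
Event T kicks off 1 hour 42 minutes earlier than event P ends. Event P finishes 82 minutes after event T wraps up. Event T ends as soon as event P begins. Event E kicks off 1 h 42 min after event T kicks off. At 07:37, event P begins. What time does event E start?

08:59

Event T ends at 07:37.
Event P ends at 07:37 + 82 min = 08:59.
Event T starts at 08:59 − 102 min = 07:17.
Event E starts at 07:17 + 102 min = 08:59.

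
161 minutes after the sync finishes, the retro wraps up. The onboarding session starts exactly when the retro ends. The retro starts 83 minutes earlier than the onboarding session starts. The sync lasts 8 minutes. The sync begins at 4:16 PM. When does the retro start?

The sync ends at 4:16 PM + 8 min = 4:24 PM.
The retro ends at 4:24 PM + 161 min = 7:05 PM.
So the onboarding session starts at 7:05 PM.
The retro starts at 7:05 PM − 83 min = 5:42 PM.

5:42 PM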